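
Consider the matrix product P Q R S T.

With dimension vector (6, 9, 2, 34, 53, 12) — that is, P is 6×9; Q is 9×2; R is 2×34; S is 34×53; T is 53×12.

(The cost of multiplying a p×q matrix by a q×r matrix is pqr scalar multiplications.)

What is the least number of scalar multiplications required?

Adjacent pairs: PQ = 6·9·2 = 108; QR = 9·2·34 = 612; RS = 2·34·53 = 3604; ST = 34·53·12 = 21624.
Length 3: P..R: k=1: 0+612+6·9·34=2448; k=2: 108+0+6·2·34=516 → min 516 | Q..S: k=2: 0+3604+9·2·53=4558; k=3: 612+0+9·34·53=16830 → min 4558 | R..T: k=3: 0+21624+2·34·12=22440; k=4: 3604+0+2·53·12=4876 → min 4876.
Length 4: P..S: k=1: 0+4558+6·9·53=7420; k=2: 108+3604+6·2·53=4348; k=3: 516+0+6·34·53=11328 → min 4348 | Q..T: k=2: 0+4876+9·2·12=5092; k=3: 612+21624+9·34·12=25908; k=4: 4558+0+9·53·12=10282 → min 5092.
Length 5: P..T: k=1: 0+5092+6·9·12=5740; k=2: 108+4876+6·2·12=5128; k=3: 516+21624+6·34·12=24588; k=4: 4348+0+6·53·12=8164 → min 5128.
Optimal order: ((P Q) ((R S) T)) with cost 5128.

5128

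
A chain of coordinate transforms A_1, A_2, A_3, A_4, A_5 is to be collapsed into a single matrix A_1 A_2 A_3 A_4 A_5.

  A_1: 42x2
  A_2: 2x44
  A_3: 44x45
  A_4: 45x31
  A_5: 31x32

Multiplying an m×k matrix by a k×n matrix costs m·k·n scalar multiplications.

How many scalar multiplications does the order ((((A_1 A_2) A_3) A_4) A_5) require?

187110

(A_1 A_2): 42×2 by 2×44 → 42×44, cost 42·2·44 = 3696
((A_1 A_2) A_3): 42×44 by 44×45 → 42×45, cost 42·44·45 = 83160; cumulative 86856
(((A_1 A_2) A_3) A_4): 42×45 by 45×31 → 42×31, cost 42·45·31 = 58590; cumulative 145446
((((A_1 A_2) A_3) A_4) A_5): 42×31 by 31×32 → 42×32, cost 42·31·32 = 41664; cumulative 187110
Total: 187110 scalar multiplications.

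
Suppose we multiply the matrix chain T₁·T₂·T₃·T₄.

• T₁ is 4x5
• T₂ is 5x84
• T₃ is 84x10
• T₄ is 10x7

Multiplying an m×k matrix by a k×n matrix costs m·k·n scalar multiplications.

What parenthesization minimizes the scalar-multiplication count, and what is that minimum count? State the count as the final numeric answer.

Adjacent pairs: T₁T₂ = 4·5·84 = 1680; T₂T₃ = 5·84·10 = 4200; T₃T₄ = 84·10·7 = 5880.
Length 3: T₁..T₃: k=1: 0+4200+4·5·10=4400; k=2: 1680+0+4·84·10=5040 → min 4400 | T₂..T₄: k=2: 0+5880+5·84·7=8820; k=3: 4200+0+5·10·7=4550 → min 4550.
Length 4: T₁..T₄: k=1: 0+4550+4·5·7=4690; k=2: 1680+5880+4·84·7=9912; k=3: 4400+0+4·10·7=4680 → min 4680.
Optimal parenthesization: ((T₁·(T₂·T₃))·T₄) with cost 4680.

4680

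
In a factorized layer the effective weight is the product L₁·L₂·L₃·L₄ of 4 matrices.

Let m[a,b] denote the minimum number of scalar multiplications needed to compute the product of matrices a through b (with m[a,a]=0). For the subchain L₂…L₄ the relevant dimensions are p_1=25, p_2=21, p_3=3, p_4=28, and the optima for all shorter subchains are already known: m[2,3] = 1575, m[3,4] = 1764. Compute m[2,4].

3675

m[2,4] = min over k∈[2,3] of m[2,k]+m[k+1,4]+p_{1}·p_k·p_{4}.
k=2: 0 + 1764 + 25·21·28 = 16464; k=3: 1575 + 0 + 25·3·28 = 3675.
Minimum: 3675 at k=3.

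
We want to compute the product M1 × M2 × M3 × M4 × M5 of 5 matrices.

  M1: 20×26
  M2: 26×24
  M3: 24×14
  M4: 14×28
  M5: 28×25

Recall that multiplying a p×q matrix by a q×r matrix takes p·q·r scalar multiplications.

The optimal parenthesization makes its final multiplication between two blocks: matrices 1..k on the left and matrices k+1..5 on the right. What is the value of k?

Adjacent pairs: M1M2 = 20·26·24 = 12480; M2M3 = 26·24·14 = 8736; M3M4 = 24·14·28 = 9408; M4M5 = 14·28·25 = 9800.
Length 3: M1..M3: k=1: 0+8736+20·26·14=16016; k=2: 12480+0+20·24·14=19200 → min 16016 | M2..M4: k=2: 0+9408+26·24·28=26880; k=3: 8736+0+26·14·28=18928 → min 18928 | M3..M5: k=3: 0+9800+24·14·25=18200; k=4: 9408+0+24·28·25=26208 → min 18200.
Length 4: M1..M4: k=1: 0+18928+20·26·28=33488; k=2: 12480+9408+20·24·28=35328; k=3: 16016+0+20·14·28=23856 → min 23856 | M2..M5: k=2: 0+18200+26·24·25=33800; k=3: 8736+9800+26·14·25=27636; k=4: 18928+0+26·28·25=37128 → min 27636.
Top-level splits: k=1: (M1..M1)·(M2..M5) → 0+27636+20·26·25 = 40636; k=2: (M1..M2)·(M3..M5) → 12480+18200+20·24·25 = 42680; k=3: (M1..M3)·(M4..M5) → 16016+9800+20·14·25 = 32816; k=4: (M1..M4)·(M5..M5) → 23856+0+20·28·25 = 37856.
Best split is after M3, i.e. k = 3.

3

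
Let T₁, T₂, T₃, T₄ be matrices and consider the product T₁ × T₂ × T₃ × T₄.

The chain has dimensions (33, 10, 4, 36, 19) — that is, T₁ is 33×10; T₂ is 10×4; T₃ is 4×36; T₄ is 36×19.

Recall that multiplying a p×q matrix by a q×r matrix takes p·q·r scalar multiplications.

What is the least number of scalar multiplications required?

6564

Adjacent pairs: T₁T₂ = 33·10·4 = 1320; T₂T₃ = 10·4·36 = 1440; T₃T₄ = 4·36·19 = 2736.
Length 3: T₁..T₃: k=1: 0+1440+33·10·36=13320; k=2: 1320+0+33·4·36=6072 → min 6072 | T₂..T₄: k=2: 0+2736+10·4·19=3496; k=3: 1440+0+10·36·19=8280 → min 3496.
Length 4: T₁..T₄: k=1: 0+3496+33·10·19=9766; k=2: 1320+2736+33·4·19=6564; k=3: 6072+0+33·36·19=28644 → min 6564.
Optimal order: ((T₁ × T₂) × (T₃ × T₄)) with cost 6564.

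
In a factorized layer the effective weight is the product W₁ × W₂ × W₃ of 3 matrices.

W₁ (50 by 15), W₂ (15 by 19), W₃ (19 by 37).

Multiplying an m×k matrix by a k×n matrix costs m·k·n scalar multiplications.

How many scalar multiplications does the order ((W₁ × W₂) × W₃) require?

(W₁ × W₂): 50×15 by 15×19 → 50×19, cost 50·15·19 = 14250
((W₁ × W₂) × W₃): 50×19 by 19×37 → 50×37, cost 50·19·37 = 35150; cumulative 49400
Total: 49400 scalar multiplications.

49400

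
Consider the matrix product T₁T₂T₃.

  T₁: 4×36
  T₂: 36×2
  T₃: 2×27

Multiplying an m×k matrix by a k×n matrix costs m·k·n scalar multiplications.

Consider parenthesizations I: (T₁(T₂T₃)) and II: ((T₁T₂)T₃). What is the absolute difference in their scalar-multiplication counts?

Order I = (T₁(T₂T₃)): (T₂T₃): 36×2 by 2×27 → 36×27, cost 36·2·27 = 1944; (T₁(T₂T₃)): 4×36 by 36×27 → 4×27, cost 4·36·27 = 3888; cumulative 5832. Total 5832.
Order II = ((T₁T₂)T₃): (T₁T₂): 4×36 by 36×2 → 4×2, cost 4·36·2 = 288; ((T₁T₂)T₃): 4×2 by 2×27 → 4×27, cost 4·2·27 = 216; cumulative 504. Total 504.
Difference: |5832 − 504| = 5328.

5328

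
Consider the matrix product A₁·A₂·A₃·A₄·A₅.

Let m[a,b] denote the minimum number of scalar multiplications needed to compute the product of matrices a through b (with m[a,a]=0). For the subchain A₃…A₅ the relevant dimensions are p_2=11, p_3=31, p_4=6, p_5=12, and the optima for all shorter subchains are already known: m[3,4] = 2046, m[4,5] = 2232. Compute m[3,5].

m[3,5] = min over k∈[3,4] of m[3,k]+m[k+1,5]+p_{2}·p_k·p_{5}.
k=3: 0 + 2232 + 11·31·12 = 6324; k=4: 2046 + 0 + 11·6·12 = 2838.
Minimum: 2838 at k=4.

2838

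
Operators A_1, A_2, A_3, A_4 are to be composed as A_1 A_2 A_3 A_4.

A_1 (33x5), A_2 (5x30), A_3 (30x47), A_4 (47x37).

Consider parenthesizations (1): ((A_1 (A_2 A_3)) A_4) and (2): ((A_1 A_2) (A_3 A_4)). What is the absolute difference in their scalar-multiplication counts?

21558

Order (1) = ((A_1 (A_2 A_3)) A_4): (A_2 A_3): 5×30 by 30×47 → 5×47, cost 5·30·47 = 7050; (A_1 (A_2 A_3)): 33×5 by 5×47 → 33×47, cost 33·5·47 = 7755; cumulative 14805; ((A_1 (A_2 A_3)) A_4): 33×47 by 47×37 → 33×37, cost 33·47·37 = 57387; cumulative 72192. Total 72192.
Order (2) = ((A_1 A_2) (A_3 A_4)): (A_1 A_2): 33×5 by 5×30 → 33×30, cost 33·5·30 = 4950; (A_3 A_4): 30×47 by 47×37 → 30×37, cost 30·47·37 = 52170; ((A_1 A_2) (A_3 A_4)): 33×30 by 30×37 → 33×37, cost 33·30·37 = 36630; cumulative 93750. Total 93750.
Difference: |72192 − 93750| = 21558.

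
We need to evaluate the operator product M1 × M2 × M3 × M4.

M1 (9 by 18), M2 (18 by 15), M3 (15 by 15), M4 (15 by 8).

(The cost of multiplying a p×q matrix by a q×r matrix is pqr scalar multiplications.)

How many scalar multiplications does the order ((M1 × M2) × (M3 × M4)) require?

(M1 × M2): 9×18 by 18×15 → 9×15, cost 9·18·15 = 2430
(M3 × M4): 15×15 by 15×8 → 15×8, cost 15·15·8 = 1800
((M1 × M2) × (M3 × M4)): 9×15 by 15×8 → 9×8, cost 9·15·8 = 1080; cumulative 5310
Total: 5310 scalar multiplications.

5310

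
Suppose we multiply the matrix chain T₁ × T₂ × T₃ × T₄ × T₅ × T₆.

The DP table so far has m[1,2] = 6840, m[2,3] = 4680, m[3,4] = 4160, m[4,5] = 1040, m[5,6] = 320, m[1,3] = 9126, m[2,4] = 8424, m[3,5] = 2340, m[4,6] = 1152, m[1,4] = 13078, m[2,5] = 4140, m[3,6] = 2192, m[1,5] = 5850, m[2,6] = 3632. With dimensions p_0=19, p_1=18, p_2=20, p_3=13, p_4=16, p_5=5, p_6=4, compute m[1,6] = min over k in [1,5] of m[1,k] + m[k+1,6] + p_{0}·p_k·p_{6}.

m[1,6] = min over k∈[1,5] of m[1,k]+m[k+1,6]+p_{0}·p_k·p_{6}.
k=1: 0 + 3632 + 19·18·4 = 5000; k=2: 6840 + 2192 + 19·20·4 = 10552; k=3: 9126 + 1152 + 19·13·4 = 11266; k=4: 13078 + 320 + 19·16·4 = 14614; k=5: 5850 + 0 + 19·5·4 = 6230.
Minimum: 5000 at k=1.

5000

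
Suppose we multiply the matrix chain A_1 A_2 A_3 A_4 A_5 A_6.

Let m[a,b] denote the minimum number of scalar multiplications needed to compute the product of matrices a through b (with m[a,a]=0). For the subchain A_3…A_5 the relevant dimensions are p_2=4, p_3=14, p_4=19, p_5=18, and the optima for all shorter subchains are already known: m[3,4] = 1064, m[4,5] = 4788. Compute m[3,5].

2432

m[3,5] = min over k∈[3,4] of m[3,k]+m[k+1,5]+p_{2}·p_k·p_{5}.
k=3: 0 + 4788 + 4·14·18 = 5796; k=4: 1064 + 0 + 4·19·18 = 2432.
Minimum: 2432 at k=4.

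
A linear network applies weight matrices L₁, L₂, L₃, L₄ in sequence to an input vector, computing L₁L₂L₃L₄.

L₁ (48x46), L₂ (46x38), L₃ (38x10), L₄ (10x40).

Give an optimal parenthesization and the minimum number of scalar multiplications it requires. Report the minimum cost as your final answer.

58760

Adjacent pairs: L₁L₂ = 48·46·38 = 83904; L₂L₃ = 46·38·10 = 17480; L₃L₄ = 38·10·40 = 15200.
Length 3: L₁..L₃: k=1: 0+17480+48·46·10=39560; k=2: 83904+0+48·38·10=102144 → min 39560 | L₂..L₄: k=2: 0+15200+46·38·40=85120; k=3: 17480+0+46·10·40=35880 → min 35880.
Length 4: L₁..L₄: k=1: 0+35880+48·46·40=124200; k=2: 83904+15200+48·38·40=172064; k=3: 39560+0+48·10·40=58760 → min 58760.
Optimal parenthesization: ((L₁(L₂L₃))L₄) with cost 58760.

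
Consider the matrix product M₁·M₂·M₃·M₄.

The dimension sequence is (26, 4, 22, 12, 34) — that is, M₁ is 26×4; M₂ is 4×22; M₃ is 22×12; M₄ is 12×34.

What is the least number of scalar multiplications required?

6224

Adjacent pairs: M₁M₂ = 26·4·22 = 2288; M₂M₃ = 4·22·12 = 1056; M₃M₄ = 22·12·34 = 8976.
Length 3: M₁..M₃: k=1: 0+1056+26·4·12=2304; k=2: 2288+0+26·22·12=9152 → min 2304 | M₂..M₄: k=2: 0+8976+4·22·34=11968; k=3: 1056+0+4·12·34=2688 → min 2688.
Length 4: M₁..M₄: k=1: 0+2688+26·4·34=6224; k=2: 2288+8976+26·22·34=30712; k=3: 2304+0+26·12·34=12912 → min 6224.
Optimal order: (M₁·((M₂·M₃)·M₄)) with cost 6224.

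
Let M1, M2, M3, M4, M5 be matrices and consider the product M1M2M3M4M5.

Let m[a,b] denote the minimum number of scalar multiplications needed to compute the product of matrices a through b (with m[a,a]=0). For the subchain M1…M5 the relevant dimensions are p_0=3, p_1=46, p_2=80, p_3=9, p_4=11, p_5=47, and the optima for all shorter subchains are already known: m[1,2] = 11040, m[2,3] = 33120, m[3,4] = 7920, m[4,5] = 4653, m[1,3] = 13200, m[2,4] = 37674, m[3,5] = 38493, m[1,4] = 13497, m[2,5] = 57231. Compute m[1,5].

15048

m[1,5] = min over k∈[1,4] of m[1,k]+m[k+1,5]+p_{0}·p_k·p_{5}.
k=1: 0 + 57231 + 3·46·47 = 63717; k=2: 11040 + 38493 + 3·80·47 = 60813; k=3: 13200 + 4653 + 3·9·47 = 19122; k=4: 13497 + 0 + 3·11·47 = 15048.
Minimum: 15048 at k=4.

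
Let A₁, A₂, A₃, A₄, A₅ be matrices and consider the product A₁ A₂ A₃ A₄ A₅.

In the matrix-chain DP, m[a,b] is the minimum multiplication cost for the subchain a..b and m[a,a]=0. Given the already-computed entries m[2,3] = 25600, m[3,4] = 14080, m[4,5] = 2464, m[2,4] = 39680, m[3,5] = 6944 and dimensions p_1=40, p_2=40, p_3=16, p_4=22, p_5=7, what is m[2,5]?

m[2,5] = min over k∈[2,4] of m[2,k]+m[k+1,5]+p_{1}·p_k·p_{5}.
k=2: 0 + 6944 + 40·40·7 = 18144; k=3: 25600 + 2464 + 40·16·7 = 32544; k=4: 39680 + 0 + 40·22·7 = 45840.
Minimum: 18144 at k=2.

18144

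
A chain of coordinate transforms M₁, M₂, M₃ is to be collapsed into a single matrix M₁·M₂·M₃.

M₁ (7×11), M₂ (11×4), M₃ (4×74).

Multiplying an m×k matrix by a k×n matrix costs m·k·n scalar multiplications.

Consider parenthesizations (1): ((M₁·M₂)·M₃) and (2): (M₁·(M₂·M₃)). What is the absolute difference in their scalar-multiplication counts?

6574

Order (1) = ((M₁·M₂)·M₃): (M₁·M₂): 7×11 by 11×4 → 7×4, cost 7·11·4 = 308; ((M₁·M₂)·M₃): 7×4 by 4×74 → 7×74, cost 7·4·74 = 2072; cumulative 2380. Total 2380.
Order (2) = (M₁·(M₂·M₃)): (M₂·M₃): 11×4 by 4×74 → 11×74, cost 11·4·74 = 3256; (M₁·(M₂·M₃)): 7×11 by 11×74 → 7×74, cost 7·11·74 = 5698; cumulative 8954. Total 8954.
Difference: |2380 − 8954| = 6574.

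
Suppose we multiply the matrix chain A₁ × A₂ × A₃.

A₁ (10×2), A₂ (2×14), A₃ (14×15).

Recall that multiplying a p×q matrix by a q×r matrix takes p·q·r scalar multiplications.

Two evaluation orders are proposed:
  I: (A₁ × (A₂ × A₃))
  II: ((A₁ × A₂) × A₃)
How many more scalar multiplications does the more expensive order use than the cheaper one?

Order I = (A₁ × (A₂ × A₃)): (A₂ × A₃): 2×14 by 14×15 → 2×15, cost 2·14·15 = 420; (A₁ × (A₂ × A₃)): 10×2 by 2×15 → 10×15, cost 10·2·15 = 300; cumulative 720. Total 720.
Order II = ((A₁ × A₂) × A₃): (A₁ × A₂): 10×2 by 2×14 → 10×14, cost 10·2·14 = 280; ((A₁ × A₂) × A₃): 10×14 by 14×15 → 10×15, cost 10·14·15 = 2100; cumulative 2380. Total 2380.
Difference: |720 − 2380| = 1660.

1660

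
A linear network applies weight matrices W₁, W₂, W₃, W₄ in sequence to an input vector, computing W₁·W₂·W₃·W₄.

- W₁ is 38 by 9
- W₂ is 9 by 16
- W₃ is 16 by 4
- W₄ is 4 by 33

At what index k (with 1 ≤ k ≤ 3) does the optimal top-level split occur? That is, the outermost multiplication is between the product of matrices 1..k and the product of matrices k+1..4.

Adjacent pairs: W₁W₂ = 38·9·16 = 5472; W₂W₃ = 9·16·4 = 576; W₃W₄ = 16·4·33 = 2112.
Length 3: W₁..W₃: k=1: 0+576+38·9·4=1944; k=2: 5472+0+38·16·4=7904 → min 1944 | W₂..W₄: k=2: 0+2112+9·16·33=6864; k=3: 576+0+9·4·33=1764 → min 1764.
Top-level splits: k=1: (W₁..W₁)·(W₂..W₄) → 0+1764+38·9·33 = 13050; k=2: (W₁..W₂)·(W₃..W₄) → 5472+2112+38·16·33 = 27648; k=3: (W₁..W₃)·(W₄..W₄) → 1944+0+38·4·33 = 6960.
Best split is after W₃, i.e. k = 3.

3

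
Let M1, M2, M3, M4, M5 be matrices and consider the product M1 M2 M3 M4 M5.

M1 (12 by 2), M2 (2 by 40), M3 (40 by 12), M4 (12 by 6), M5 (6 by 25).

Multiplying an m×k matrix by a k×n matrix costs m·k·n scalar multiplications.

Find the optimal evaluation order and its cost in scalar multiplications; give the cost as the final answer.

Adjacent pairs: M1M2 = 12·2·40 = 960; M2M3 = 2·40·12 = 960; M3M4 = 40·12·6 = 2880; M4M5 = 12·6·25 = 1800.
Length 3: M1..M3: k=1: 0+960+12·2·12=1248; k=2: 960+0+12·40·12=6720 → min 1248 | M2..M4: k=2: 0+2880+2·40·6=3360; k=3: 960+0+2·12·6=1104 → min 1104 | M3..M5: k=3: 0+1800+40·12·25=13800; k=4: 2880+0+40·6·25=8880 → min 8880.
Length 4: M1..M4: k=1: 0+1104+12·2·6=1248; k=2: 960+2880+12·40·6=6720; k=3: 1248+0+12·12·6=2112 → min 1248 | M2..M5: k=2: 0+8880+2·40·25=10880; k=3: 960+1800+2·12·25=3360; k=4: 1104+0+2·6·25=1404 → min 1404.
Length 5: M1..M5: k=1: 0+1404+12·2·25=2004; k=2: 960+8880+12·40·25=21840; k=3: 1248+1800+12·12·25=6648; k=4: 1248+0+12·6·25=3048 → min 2004.
Optimal parenthesization: (M1 (((M2 M3) M4) M5)) with cost 2004.

2004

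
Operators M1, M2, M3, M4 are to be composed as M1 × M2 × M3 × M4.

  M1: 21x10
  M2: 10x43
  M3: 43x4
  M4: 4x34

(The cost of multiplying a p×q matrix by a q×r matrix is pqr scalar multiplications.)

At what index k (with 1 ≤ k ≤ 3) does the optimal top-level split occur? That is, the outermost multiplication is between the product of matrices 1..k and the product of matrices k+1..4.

Adjacent pairs: M1M2 = 21·10·43 = 9030; M2M3 = 10·43·4 = 1720; M3M4 = 43·4·34 = 5848.
Length 3: M1..M3: k=1: 0+1720+21·10·4=2560; k=2: 9030+0+21·43·4=12642 → min 2560 | M2..M4: k=2: 0+5848+10·43·34=20468; k=3: 1720+0+10·4·34=3080 → min 3080.
Top-level splits: k=1: (M1..M1)·(M2..M4) → 0+3080+21·10·34 = 10220; k=2: (M1..M2)·(M3..M4) → 9030+5848+21·43·34 = 45580; k=3: (M1..M3)·(M4..M4) → 2560+0+21·4·34 = 5416.
Best split is after M3, i.e. k = 3.

3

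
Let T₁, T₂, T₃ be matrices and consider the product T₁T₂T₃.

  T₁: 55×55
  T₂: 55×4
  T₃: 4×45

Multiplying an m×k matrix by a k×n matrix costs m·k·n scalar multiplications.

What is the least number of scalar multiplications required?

Order (T₁(T₂T₃)): (T₂T₃): 55×4 by 4×45 → 55×45, cost 55·4·45 = 9900; (T₁(T₂T₃)): 55×55 by 55×45 → 55×45, cost 55·55·45 = 136125; cumulative 146025. Total 146025.
Order ((T₁T₂)T₃): (T₁T₂): 55×55 by 55×4 → 55×4, cost 55·55·4 = 12100; ((T₁T₂)T₃): 55×4 by 4×45 → 55×45, cost 55·4·45 = 9900; cumulative 22000. Total 22000.
Minimum: 22000.

22000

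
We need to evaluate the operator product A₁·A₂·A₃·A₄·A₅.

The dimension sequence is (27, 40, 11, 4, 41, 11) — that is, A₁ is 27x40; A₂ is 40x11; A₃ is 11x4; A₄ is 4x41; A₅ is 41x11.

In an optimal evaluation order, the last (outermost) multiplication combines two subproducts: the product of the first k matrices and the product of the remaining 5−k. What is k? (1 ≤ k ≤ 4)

Adjacent pairs: A₁A₂ = 27·40·11 = 11880; A₂A₃ = 40·11·4 = 1760; A₃A₄ = 11·4·41 = 1804; A₄A₅ = 4·41·11 = 1804.
Length 3: A₁..A₃: k=1: 0+1760+27·40·4=6080; k=2: 11880+0+27·11·4=13068 → min 6080 | A₂..A₄: k=2: 0+1804+40·11·41=19844; k=3: 1760+0+40·4·41=8320 → min 8320 | A₃..A₅: k=3: 0+1804+11·4·11=2288; k=4: 1804+0+11·41·11=6765 → min 2288.
Length 4: A₁..A₄: k=1: 0+8320+27·40·41=52600; k=2: 11880+1804+27·11·41=25861; k=3: 6080+0+27·4·41=10508 → min 10508 | A₂..A₅: k=2: 0+2288+40·11·11=7128; k=3: 1760+1804+40·4·11=5324; k=4: 8320+0+40·41·11=26360 → min 5324.
Top-level splits: k=1: (A₁..A₁)·(A₂..A₅) → 0+5324+27·40·11 = 17204; k=2: (A₁..A₂)·(A₃..A₅) → 11880+2288+27·11·11 = 17435; k=3: (A₁..A₃)·(A₄..A₅) → 6080+1804+27·4·11 = 9072; k=4: (A₁..A₄)·(A₅..A₅) → 10508+0+27·41·11 = 22685.
Best split is after A₃, i.e. k = 3.

3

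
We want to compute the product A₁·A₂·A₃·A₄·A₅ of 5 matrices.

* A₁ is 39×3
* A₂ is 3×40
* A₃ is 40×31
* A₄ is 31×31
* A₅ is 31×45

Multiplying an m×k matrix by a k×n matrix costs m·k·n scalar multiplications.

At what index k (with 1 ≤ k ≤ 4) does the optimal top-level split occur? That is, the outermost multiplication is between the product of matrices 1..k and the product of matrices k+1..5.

1

Adjacent pairs: A₁A₂ = 39·3·40 = 4680; A₂A₃ = 3·40·31 = 3720; A₃A₄ = 40·31·31 = 38440; A₄A₅ = 31·31·45 = 43245.
Length 3: A₁..A₃: k=1: 0+3720+39·3·31=7347; k=2: 4680+0+39·40·31=53040 → min 7347 | A₂..A₄: k=2: 0+38440+3·40·31=42160; k=3: 3720+0+3·31·31=6603 → min 6603 | A₃..A₅: k=3: 0+43245+40·31·45=99045; k=4: 38440+0+40·31·45=94240 → min 94240.
Length 4: A₁..A₄: k=1: 0+6603+39·3·31=10230; k=2: 4680+38440+39·40·31=91480; k=3: 7347+0+39·31·31=44826 → min 10230 | A₂..A₅: k=2: 0+94240+3·40·45=99640; k=3: 3720+43245+3·31·45=51150; k=4: 6603+0+3·31·45=10788 → min 10788.
Top-level splits: k=1: (A₁..A₁)·(A₂..A₅) → 0+10788+39·3·45 = 16053; k=2: (A₁..A₂)·(A₃..A₅) → 4680+94240+39·40·45 = 169120; k=3: (A₁..A₃)·(A₄..A₅) → 7347+43245+39·31·45 = 104997; k=4: (A₁..A₄)·(A₅..A₅) → 10230+0+39·31·45 = 64635.
Best split is after A₁, i.e. k = 1.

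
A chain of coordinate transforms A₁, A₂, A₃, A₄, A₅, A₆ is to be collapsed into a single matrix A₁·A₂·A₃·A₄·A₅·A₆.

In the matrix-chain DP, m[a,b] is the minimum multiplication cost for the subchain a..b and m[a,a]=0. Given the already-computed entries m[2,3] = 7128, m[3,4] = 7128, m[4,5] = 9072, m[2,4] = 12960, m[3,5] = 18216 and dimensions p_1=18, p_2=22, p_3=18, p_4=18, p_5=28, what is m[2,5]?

22032

m[2,5] = min over k∈[2,4] of m[2,k]+m[k+1,5]+p_{1}·p_k·p_{5}.
k=2: 0 + 18216 + 18·22·28 = 29304; k=3: 7128 + 9072 + 18·18·28 = 25272; k=4: 12960 + 0 + 18·18·28 = 22032.
Minimum: 22032 at k=4.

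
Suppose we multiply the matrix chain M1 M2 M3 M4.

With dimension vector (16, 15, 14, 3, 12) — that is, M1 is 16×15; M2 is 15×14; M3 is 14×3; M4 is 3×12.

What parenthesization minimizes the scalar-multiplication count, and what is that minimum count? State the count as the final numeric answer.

1926

Adjacent pairs: M1M2 = 16·15·14 = 3360; M2M3 = 15·14·3 = 630; M3M4 = 14·3·12 = 504.
Length 3: M1..M3: k=1: 0+630+16·15·3=1350; k=2: 3360+0+16·14·3=4032 → min 1350 | M2..M4: k=2: 0+504+15·14·12=3024; k=3: 630+0+15·3·12=1170 → min 1170.
Length 4: M1..M4: k=1: 0+1170+16·15·12=4050; k=2: 3360+504+16·14·12=6552; k=3: 1350+0+16·3·12=1926 → min 1926.
Optimal parenthesization: ((M1 (M2 M3)) M4) with cost 1926.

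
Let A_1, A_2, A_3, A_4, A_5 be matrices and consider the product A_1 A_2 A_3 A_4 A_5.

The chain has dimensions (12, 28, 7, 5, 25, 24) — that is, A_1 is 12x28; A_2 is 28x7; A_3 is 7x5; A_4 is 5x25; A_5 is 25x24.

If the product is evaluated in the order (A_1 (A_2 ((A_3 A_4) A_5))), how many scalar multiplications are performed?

17843

(A_3 A_4): 7×5 by 5×25 → 7×25, cost 7·5·25 = 875
((A_3 A_4) A_5): 7×25 by 25×24 → 7×24, cost 7·25·24 = 4200; cumulative 5075
(A_2 ((A_3 A_4) A_5)): 28×7 by 7×24 → 28×24, cost 28·7·24 = 4704; cumulative 9779
(A_1 (A_2 ((A_3 A_4) A_5))): 12×28 by 28×24 → 12×24, cost 12·28·24 = 8064; cumulative 17843
Total: 17843 scalar multiplications.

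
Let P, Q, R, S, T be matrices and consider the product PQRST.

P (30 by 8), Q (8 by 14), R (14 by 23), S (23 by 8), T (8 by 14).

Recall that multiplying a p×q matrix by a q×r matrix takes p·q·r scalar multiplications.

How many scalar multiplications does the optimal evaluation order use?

Adjacent pairs: PQ = 30·8·14 = 3360; QR = 8·14·23 = 2576; RS = 14·23·8 = 2576; ST = 23·8·14 = 2576.
Length 3: P..R: k=1: 0+2576+30·8·23=8096; k=2: 3360+0+30·14·23=13020 → min 8096 | Q..S: k=2: 0+2576+8·14·8=3472; k=3: 2576+0+8·23·8=4048 → min 3472 | R..T: k=3: 0+2576+14·23·14=7084; k=4: 2576+0+14·8·14=4144 → min 4144.
Length 4: P..S: k=1: 0+3472+30·8·8=5392; k=2: 3360+2576+30·14·8=9296; k=3: 8096+0+30·23·8=13616 → min 5392 | Q..T: k=2: 0+4144+8·14·14=5712; k=3: 2576+2576+8·23·14=7728; k=4: 3472+0+8·8·14=4368 → min 4368.
Length 5: P..T: k=1: 0+4368+30·8·14=7728; k=2: 3360+4144+30·14·14=13384; k=3: 8096+2576+30·23·14=20332; k=4: 5392+0+30·8·14=8752 → min 7728.
Optimal order: (P((Q(RS))T)) with cost 7728.

7728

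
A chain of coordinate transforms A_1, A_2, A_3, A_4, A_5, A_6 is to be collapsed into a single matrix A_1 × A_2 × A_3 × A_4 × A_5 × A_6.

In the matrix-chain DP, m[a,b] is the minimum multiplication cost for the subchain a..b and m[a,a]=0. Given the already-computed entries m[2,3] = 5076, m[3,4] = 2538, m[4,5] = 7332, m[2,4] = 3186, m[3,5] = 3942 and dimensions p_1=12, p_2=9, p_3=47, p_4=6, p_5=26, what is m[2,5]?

m[2,5] = min over k∈[2,4] of m[2,k]+m[k+1,5]+p_{1}·p_k·p_{5}.
k=2: 0 + 3942 + 12·9·26 = 6750; k=3: 5076 + 7332 + 12·47·26 = 27072; k=4: 3186 + 0 + 12·6·26 = 5058.
Minimum: 5058 at k=4.

5058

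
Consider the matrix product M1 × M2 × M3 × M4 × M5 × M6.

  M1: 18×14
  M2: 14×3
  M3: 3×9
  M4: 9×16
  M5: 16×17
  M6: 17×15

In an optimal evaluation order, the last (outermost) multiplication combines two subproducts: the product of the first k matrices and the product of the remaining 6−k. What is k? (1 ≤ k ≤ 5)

Adjacent pairs: M1M2 = 18·14·3 = 756; M2M3 = 14·3·9 = 378; M3M4 = 3·9·16 = 432; M4M5 = 9·16·17 = 2448; M5M6 = 16·17·15 = 4080.
Length 3: M1..M3: k=1: 0+378+18·14·9=2646; k=2: 756+0+18·3·9=1242 → min 1242 | M2..M4: k=2: 0+432+14·3·16=1104; k=3: 378+0+14·9·16=2394 → min 1104 | M3..M5: k=3: 0+2448+3·9·17=2907; k=4: 432+0+3·16·17=1248 → min 1248 | M4..M6: k=4: 0+4080+9·16·15=6240; k=5: 2448+0+9·17·15=4743 → min 4743.
Length 4: M1..M4: k=1: 0+1104+18·14·16=5136; k=2: 756+432+18·3·16=2052; k=3: 1242+0+18·9·16=3834 → min 2052 | M2..M5: k=2: 0+1248+14·3·17=1962; k=3: 378+2448+14·9·17=4968; k=4: 1104+0+14·16·17=4912 → min 1962 | M3..M6: k=3: 0+4743+3·9·15=5148; k=4: 432+4080+3·16·15=5232; k=5: 1248+0+3·17·15=2013 → min 2013.
Length 5: M1..M5: k=1: 0+1962+18·14·17=6246; k=2: 756+1248+18·3·17=2922; k=3: 1242+2448+18·9·17=6444; k=4: 2052+0+18·16·17=6948 → min 2922 | M2..M6: k=2: 0+2013+14·3·15=2643; k=3: 378+4743+14·9·15=7011; k=4: 1104+4080+14·16·15=8544; k=5: 1962+0+14·17·15=5532 → min 2643.
Top-level splits: k=1: (M1..M1)·(M2..M6) → 0+2643+18·14·15 = 6423; k=2: (M1..M2)·(M3..M6) → 756+2013+18·3·15 = 3579; k=3: (M1..M3)·(M4..M6) → 1242+4743+18·9·15 = 8415; k=4: (M1..M4)·(M5..M6) → 2052+4080+18·16·15 = 10452; k=5: (M1..M5)·(M6..M6) → 2922+0+18·17·15 = 7512.
Best split is after M2, i.e. k = 2.

2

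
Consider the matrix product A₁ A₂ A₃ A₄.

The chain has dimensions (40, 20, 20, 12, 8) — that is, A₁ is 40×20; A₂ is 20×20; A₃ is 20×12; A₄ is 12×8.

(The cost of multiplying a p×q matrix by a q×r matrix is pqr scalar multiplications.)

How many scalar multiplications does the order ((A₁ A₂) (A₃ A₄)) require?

24320

(A₁ A₂): 40×20 by 20×20 → 40×20, cost 40·20·20 = 16000
(A₃ A₄): 20×12 by 12×8 → 20×8, cost 20·12·8 = 1920
((A₁ A₂) (A₃ A₄)): 40×20 by 20×8 → 40×8, cost 40·20·8 = 6400; cumulative 24320
Total: 24320 scalar multiplications.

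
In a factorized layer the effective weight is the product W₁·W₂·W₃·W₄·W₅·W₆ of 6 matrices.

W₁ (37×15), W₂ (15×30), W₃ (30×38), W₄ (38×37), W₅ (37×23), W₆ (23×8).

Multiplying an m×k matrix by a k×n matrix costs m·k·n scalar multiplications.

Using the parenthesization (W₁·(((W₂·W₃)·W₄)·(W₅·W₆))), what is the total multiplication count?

(W₂·W₃): 15×30 by 30×38 → 15×38, cost 15·30·38 = 17100
((W₂·W₃)·W₄): 15×38 by 38×37 → 15×37, cost 15·38·37 = 21090; cumulative 38190
(W₅·W₆): 37×23 by 23×8 → 37×8, cost 37·23·8 = 6808
(((W₂·W₃)·W₄)·(W₅·W₆)): 15×37 by 37×8 → 15×8, cost 15·37·8 = 4440; cumulative 49438
(W₁·(((W₂·W₃)·W₄)·(W₅·W₆))): 37×15 by 15×8 → 37×8, cost 37·15·8 = 4440; cumulative 53878
Total: 53878 scalar multiplications.

53878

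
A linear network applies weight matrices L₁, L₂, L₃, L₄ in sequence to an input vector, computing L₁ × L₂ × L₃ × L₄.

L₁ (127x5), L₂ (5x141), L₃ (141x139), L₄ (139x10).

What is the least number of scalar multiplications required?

Adjacent pairs: L₁L₂ = 127·5·141 = 89535; L₂L₃ = 5·141·139 = 97995; L₃L₄ = 141·139·10 = 195990.
Length 3: L₁..L₃: k=1: 0+97995+127·5·139=186260; k=2: 89535+0+127·141·139=2578608 → min 186260 | L₂..L₄: k=2: 0+195990+5·141·10=203040; k=3: 97995+0+5·139·10=104945 → min 104945.
Length 4: L₁..L₄: k=1: 0+104945+127·5·10=111295; k=2: 89535+195990+127·141·10=464595; k=3: 186260+0+127·139·10=362790 → min 111295.
Optimal order: (L₁ × ((L₂ × L₃) × L₄)) with cost 111295.

111295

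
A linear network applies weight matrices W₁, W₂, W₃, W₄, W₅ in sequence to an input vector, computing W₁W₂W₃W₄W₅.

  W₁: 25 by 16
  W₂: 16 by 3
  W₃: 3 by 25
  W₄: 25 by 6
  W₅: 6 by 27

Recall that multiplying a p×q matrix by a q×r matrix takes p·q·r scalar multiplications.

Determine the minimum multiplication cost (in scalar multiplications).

4161

Adjacent pairs: W₁W₂ = 25·16·3 = 1200; W₂W₃ = 16·3·25 = 1200; W₃W₄ = 3·25·6 = 450; W₄W₅ = 25·6·27 = 4050.
Length 3: W₁..W₃: k=1: 0+1200+25·16·25=11200; k=2: 1200+0+25·3·25=3075 → min 3075 | W₂..W₄: k=2: 0+450+16·3·6=738; k=3: 1200+0+16·25·6=3600 → min 738 | W₃..W₅: k=3: 0+4050+3·25·27=6075; k=4: 450+0+3·6·27=936 → min 936.
Length 4: W₁..W₄: k=1: 0+738+25·16·6=3138; k=2: 1200+450+25·3·6=2100; k=3: 3075+0+25·25·6=6825 → min 2100 | W₂..W₅: k=2: 0+936+16·3·27=2232; k=3: 1200+4050+16·25·27=16050; k=4: 738+0+16·6·27=3330 → min 2232.
Length 5: W₁..W₅: k=1: 0+2232+25·16·27=13032; k=2: 1200+936+25·3·27=4161; k=3: 3075+4050+25·25·27=24000; k=4: 2100+0+25·6·27=6150 → min 4161.
Optimal order: ((W₁W₂)((W₃W₄)W₅)) with cost 4161.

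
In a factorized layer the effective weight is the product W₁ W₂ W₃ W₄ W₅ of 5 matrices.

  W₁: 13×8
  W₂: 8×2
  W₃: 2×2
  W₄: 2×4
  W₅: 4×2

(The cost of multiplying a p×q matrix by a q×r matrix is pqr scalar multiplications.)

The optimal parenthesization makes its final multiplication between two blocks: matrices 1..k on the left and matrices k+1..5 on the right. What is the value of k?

Adjacent pairs: W₁W₂ = 13·8·2 = 208; W₂W₃ = 8·2·2 = 32; W₃W₄ = 2·2·4 = 16; W₄W₅ = 2·4·2 = 16.
Length 3: W₁..W₃: k=1: 0+32+13·8·2=240; k=2: 208+0+13·2·2=260 → min 240 | W₂..W₄: k=2: 0+16+8·2·4=80; k=3: 32+0+8·2·4=96 → min 80 | W₃..W₅: k=3: 0+16+2·2·2=24; k=4: 16+0+2·4·2=32 → min 24.
Length 4: W₁..W₄: k=1: 0+80+13·8·4=496; k=2: 208+16+13·2·4=328; k=3: 240+0+13·2·4=344 → min 328 | W₂..W₅: k=2: 0+24+8·2·2=56; k=3: 32+16+8·2·2=80; k=4: 80+0+8·4·2=144 → min 56.
Top-level splits: k=1: (W₁..W₁)·(W₂..W₅) → 0+56+13·8·2 = 264; k=2: (W₁..W₂)·(W₃..W₅) → 208+24+13·2·2 = 284; k=3: (W₁..W₃)·(W₄..W₅) → 240+16+13·2·2 = 308; k=4: (W₁..W₄)·(W₅..W₅) → 328+0+13·4·2 = 432.
Best split is after W₁, i.e. k = 1.

1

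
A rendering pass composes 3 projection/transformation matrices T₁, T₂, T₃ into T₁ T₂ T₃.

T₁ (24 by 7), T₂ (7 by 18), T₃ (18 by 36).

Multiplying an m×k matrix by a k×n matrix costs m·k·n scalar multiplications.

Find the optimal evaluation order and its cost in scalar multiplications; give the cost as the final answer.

10584

(T₁ (T₂ T₃)): cost 10584.
((T₁ T₂) T₃): cost 18576.
Optimal: (T₁ (T₂ T₃)) with cost 10584.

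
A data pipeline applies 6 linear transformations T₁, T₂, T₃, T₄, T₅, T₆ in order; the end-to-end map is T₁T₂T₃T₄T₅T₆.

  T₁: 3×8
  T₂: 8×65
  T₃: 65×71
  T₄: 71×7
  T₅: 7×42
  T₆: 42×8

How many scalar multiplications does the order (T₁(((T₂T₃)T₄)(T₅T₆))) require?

43888

(T₂T₃): 8×65 by 65×71 → 8×71, cost 8·65·71 = 36920
((T₂T₃)T₄): 8×71 by 71×7 → 8×7, cost 8·71·7 = 3976; cumulative 40896
(T₅T₆): 7×42 by 42×8 → 7×8, cost 7·42·8 = 2352
(((T₂T₃)T₄)(T₅T₆)): 8×7 by 7×8 → 8×8, cost 8·7·8 = 448; cumulative 43696
(T₁(((T₂T₃)T₄)(T₅T₆))): 3×8 by 8×8 → 3×8, cost 3·8·8 = 192; cumulative 43888
Total: 43888 scalar multiplications.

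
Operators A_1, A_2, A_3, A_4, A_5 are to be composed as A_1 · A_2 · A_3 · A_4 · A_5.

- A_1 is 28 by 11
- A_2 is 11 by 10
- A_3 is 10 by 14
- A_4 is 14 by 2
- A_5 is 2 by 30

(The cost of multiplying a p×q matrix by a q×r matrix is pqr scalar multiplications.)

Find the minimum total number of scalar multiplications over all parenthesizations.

Adjacent pairs: A_1A_2 = 28·11·10 = 3080; A_2A_3 = 11·10·14 = 1540; A_3A_4 = 10·14·2 = 280; A_4A_5 = 14·2·30 = 840.
Length 3: A_1..A_3: k=1: 0+1540+28·11·14=5852; k=2: 3080+0+28·10·14=7000 → min 5852 | A_2..A_4: k=2: 0+280+11·10·2=500; k=3: 1540+0+11·14·2=1848 → min 500 | A_3..A_5: k=3: 0+840+10·14·30=5040; k=4: 280+0+10·2·30=880 → min 880.
Length 4: A_1..A_4: k=1: 0+500+28·11·2=1116; k=2: 3080+280+28·10·2=3920; k=3: 5852+0+28·14·2=6636 → min 1116 | A_2..A_5: k=2: 0+880+11·10·30=4180; k=3: 1540+840+11·14·30=7000; k=4: 500+0+11·2·30=1160 → min 1160.
Length 5: A_1..A_5: k=1: 0+1160+28·11·30=10400; k=2: 3080+880+28·10·30=12360; k=3: 5852+840+28·14·30=18452; k=4: 1116+0+28·2·30=2796 → min 2796.
Optimal order: ((A_1 · (A_2 · (A_3 · A_4))) · A_5) with cost 2796.

2796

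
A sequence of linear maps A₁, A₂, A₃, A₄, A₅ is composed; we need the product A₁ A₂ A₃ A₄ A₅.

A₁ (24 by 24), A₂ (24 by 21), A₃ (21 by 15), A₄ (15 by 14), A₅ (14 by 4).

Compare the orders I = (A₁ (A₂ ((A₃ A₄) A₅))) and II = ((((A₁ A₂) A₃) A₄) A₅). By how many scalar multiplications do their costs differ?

Order I = (A₁ (A₂ ((A₃ A₄) A₅))): (A₃ A₄): 21×15 by 15×14 → 21×14, cost 21·15·14 = 4410; ((A₃ A₄) A₅): 21×14 by 14×4 → 21×4, cost 21·14·4 = 1176; cumulative 5586; (A₂ ((A₃ A₄) A₅)): 24×21 by 21×4 → 24×4, cost 24·21·4 = 2016; cumulative 7602; (A₁ (A₂ ((A₃ A₄) A₅))): 24×24 by 24×4 → 24×4, cost 24·24·4 = 2304; cumulative 9906. Total 9906.
Order II = ((((A₁ A₂) A₃) A₄) A₅): (A₁ A₂): 24×24 by 24×21 → 24×21, cost 24·24·21 = 12096; ((A₁ A₂) A₃): 24×21 by 21×15 → 24×15, cost 24·21·15 = 7560; cumulative 19656; (((A₁ A₂) A₃) A₄): 24×15 by 15×14 → 24×14, cost 24·15·14 = 5040; cumulative 24696; ((((A₁ A₂) A₃) A₄) A₅): 24×14 by 14×4 → 24×4, cost 24·14·4 = 1344; cumulative 26040. Total 26040.
Difference: |9906 − 26040| = 16134.

16134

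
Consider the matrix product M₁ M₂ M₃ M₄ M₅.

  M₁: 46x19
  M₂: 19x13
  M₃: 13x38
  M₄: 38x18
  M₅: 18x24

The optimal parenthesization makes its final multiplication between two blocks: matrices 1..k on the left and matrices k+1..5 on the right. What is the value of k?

Adjacent pairs: M₁M₂ = 46·19·13 = 11362; M₂M₃ = 19·13·38 = 9386; M₃M₄ = 13·38·18 = 8892; M₄M₅ = 38·18·24 = 16416.
Length 3: M₁..M₃: k=1: 0+9386+46·19·38=42598; k=2: 11362+0+46·13·38=34086 → min 34086 | M₂..M₄: k=2: 0+8892+19·13·18=13338; k=3: 9386+0+19·38·18=22382 → min 13338 | M₃..M₅: k=3: 0+16416+13·38·24=28272; k=4: 8892+0+13·18·24=14508 → min 14508.
Length 4: M₁..M₄: k=1: 0+13338+46·19·18=29070; k=2: 11362+8892+46·13·18=31018; k=3: 34086+0+46·38·18=65550 → min 29070 | M₂..M₅: k=2: 0+14508+19·13·24=20436; k=3: 9386+16416+19·38·24=43130; k=4: 13338+0+19·18·24=21546 → min 20436.
Top-level splits: k=1: (M₁..M₁)·(M₂..M₅) → 0+20436+46·19·24 = 41412; k=2: (M₁..M₂)·(M₃..M₅) → 11362+14508+46·13·24 = 40222; k=3: (M₁..M₃)·(M₄..M₅) → 34086+16416+46·38·24 = 92454; k=4: (M₁..M₄)·(M₅..M₅) → 29070+0+46·18·24 = 48942.
Best split is after M₂, i.e. k = 2.

2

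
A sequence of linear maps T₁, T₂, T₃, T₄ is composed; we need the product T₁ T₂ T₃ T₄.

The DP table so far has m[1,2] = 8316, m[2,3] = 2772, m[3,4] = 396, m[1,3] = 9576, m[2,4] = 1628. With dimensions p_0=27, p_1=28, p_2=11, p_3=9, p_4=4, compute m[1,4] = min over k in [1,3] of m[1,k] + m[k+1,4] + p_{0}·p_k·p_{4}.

m[1,4] = min over k∈[1,3] of m[1,k]+m[k+1,4]+p_{0}·p_k·p_{4}.
k=1: 0 + 1628 + 27·28·4 = 4652; k=2: 8316 + 396 + 27·11·4 = 9900; k=3: 9576 + 0 + 27·9·4 = 10548.
Minimum: 4652 at k=1.

4652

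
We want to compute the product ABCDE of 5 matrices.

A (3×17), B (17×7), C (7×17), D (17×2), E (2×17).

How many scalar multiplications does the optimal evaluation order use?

Adjacent pairs: AB = 3·17·7 = 357; BC = 17·7·17 = 2023; CD = 7·17·2 = 238; DE = 17·2·17 = 578.
Length 3: A..C: k=1: 0+2023+3·17·17=2890; k=2: 357+0+3·7·17=714 → min 714 | B..D: k=2: 0+238+17·7·2=476; k=3: 2023+0+17·17·2=2601 → min 476 | C..E: k=3: 0+578+7·17·17=2601; k=4: 238+0+7·2·17=476 → min 476.
Length 4: A..D: k=1: 0+476+3·17·2=578; k=2: 357+238+3·7·2=637; k=3: 714+0+3·17·2=816 → min 578 | B..E: k=2: 0+476+17·7·17=2499; k=3: 2023+578+17·17·17=7514; k=4: 476+0+17·2·17=1054 → min 1054.
Length 5: A..E: k=1: 0+1054+3·17·17=1921; k=2: 357+476+3·7·17=1190; k=3: 714+578+3·17·17=2159; k=4: 578+0+3·2·17=680 → min 680.
Optimal order: ((A(B(CD)))E) with cost 680.

680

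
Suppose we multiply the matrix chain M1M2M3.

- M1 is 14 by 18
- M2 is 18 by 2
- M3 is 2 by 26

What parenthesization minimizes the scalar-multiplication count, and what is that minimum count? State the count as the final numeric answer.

1232

(M1(M2M3)): cost 7488.
((M1M2)M3): cost 1232.
Optimal: ((M1M2)M3) with cost 1232.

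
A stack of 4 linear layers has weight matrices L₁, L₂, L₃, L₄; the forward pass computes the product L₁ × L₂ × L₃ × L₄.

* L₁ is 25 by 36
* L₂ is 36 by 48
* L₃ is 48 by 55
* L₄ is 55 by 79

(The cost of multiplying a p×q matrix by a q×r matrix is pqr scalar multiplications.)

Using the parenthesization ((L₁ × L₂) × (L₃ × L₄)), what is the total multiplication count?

(L₁ × L₂): 25×36 by 36×48 → 25×48, cost 25·36·48 = 43200
(L₃ × L₄): 48×55 by 55×79 → 48×79, cost 48·55·79 = 208560
((L₁ × L₂) × (L₃ × L₄)): 25×48 by 48×79 → 25×79, cost 25·48·79 = 94800; cumulative 346560
Total: 346560 scalar multiplications.

346560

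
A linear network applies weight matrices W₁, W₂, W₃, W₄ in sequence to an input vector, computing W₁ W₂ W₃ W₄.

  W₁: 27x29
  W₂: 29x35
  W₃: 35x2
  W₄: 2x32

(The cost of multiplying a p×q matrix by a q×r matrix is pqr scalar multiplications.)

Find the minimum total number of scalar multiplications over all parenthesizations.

5324

Adjacent pairs: W₁W₂ = 27·29·35 = 27405; W₂W₃ = 29·35·2 = 2030; W₃W₄ = 35·2·32 = 2240.
Length 3: W₁..W₃: k=1: 0+2030+27·29·2=3596; k=2: 27405+0+27·35·2=29295 → min 3596 | W₂..W₄: k=2: 0+2240+29·35·32=34720; k=3: 2030+0+29·2·32=3886 → min 3886.
Length 4: W₁..W₄: k=1: 0+3886+27·29·32=28942; k=2: 27405+2240+27·35·32=59885; k=3: 3596+0+27·2·32=5324 → min 5324.
Optimal order: ((W₁ (W₂ W₃)) W₄) with cost 5324.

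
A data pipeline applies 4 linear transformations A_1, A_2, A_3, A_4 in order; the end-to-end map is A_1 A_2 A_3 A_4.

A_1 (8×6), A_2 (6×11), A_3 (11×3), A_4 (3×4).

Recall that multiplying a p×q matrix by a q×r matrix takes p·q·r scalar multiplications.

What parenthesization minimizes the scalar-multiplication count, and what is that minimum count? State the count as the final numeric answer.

Adjacent pairs: A_1A_2 = 8·6·11 = 528; A_2A_3 = 6·11·3 = 198; A_3A_4 = 11·3·4 = 132.
Length 3: A_1..A_3: k=1: 0+198+8·6·3=342; k=2: 528+0+8·11·3=792 → min 342 | A_2..A_4: k=2: 0+132+6·11·4=396; k=3: 198+0+6·3·4=270 → min 270.
Length 4: A_1..A_4: k=1: 0+270+8·6·4=462; k=2: 528+132+8·11·4=1012; k=3: 342+0+8·3·4=438 → min 438.
Optimal parenthesization: ((A_1 (A_2 A_3)) A_4) with cost 438.

438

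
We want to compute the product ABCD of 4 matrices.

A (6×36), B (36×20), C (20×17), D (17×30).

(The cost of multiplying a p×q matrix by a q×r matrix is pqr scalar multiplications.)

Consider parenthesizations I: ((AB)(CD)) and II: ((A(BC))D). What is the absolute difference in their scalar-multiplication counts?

Order I = ((AB)(CD)): (AB): 6×36 by 36×20 → 6×20, cost 6·36·20 = 4320; (CD): 20×17 by 17×30 → 20×30, cost 20·17·30 = 10200; ((AB)(CD)): 6×20 by 20×30 → 6×30, cost 6·20·30 = 3600; cumulative 18120. Total 18120.
Order II = ((A(BC))D): (BC): 36×20 by 20×17 → 36×17, cost 36·20·17 = 12240; (A(BC)): 6×36 by 36×17 → 6×17, cost 6·36·17 = 3672; cumulative 15912; ((A(BC))D): 6×17 by 17×30 → 6×30, cost 6·17·30 = 3060; cumulative 18972. Total 18972.
Difference: |18120 − 18972| = 852.

852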